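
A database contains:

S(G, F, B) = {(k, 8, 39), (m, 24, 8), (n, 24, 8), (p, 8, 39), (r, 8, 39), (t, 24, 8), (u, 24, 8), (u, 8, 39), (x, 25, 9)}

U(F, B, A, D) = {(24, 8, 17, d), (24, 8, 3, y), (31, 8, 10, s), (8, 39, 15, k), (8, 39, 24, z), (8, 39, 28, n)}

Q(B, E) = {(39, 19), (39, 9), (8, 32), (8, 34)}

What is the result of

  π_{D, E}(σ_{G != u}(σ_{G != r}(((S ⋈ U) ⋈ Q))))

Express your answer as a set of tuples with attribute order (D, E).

{(d, 32), (d, 34), (k, 19), (k, 9), (n, 19), (n, 9), (y, 32), (y, 34), (z, 19), (z, 9)}

S ⋈ U (natural join on F, B): {(k, 8, 39, 15, k), (k, 8, 39, 24, z), (k, 8, 39, 28, n), (m, 24, 8, 17, d), (m, 24, 8, 3, y), (n, 24, 8, 17, d), (n, 24, 8, 3, y), (p, 8, 39, 15, k), (p, 8, 39, 24, z), (p, 8, 39, 28, n), (r, 8, 39, 15, k), (r, 8, 39, 24, z), (r, 8, 39, 28, n), (t, 24, 8, 17, d), (t, 24, 8, 3, y), (u, 24, 8, 17, d), (u, 24, 8, 3, y), (u, 8, 39, 15, k), (u, 8, 39, 24, z), (u, 8, 39, 28, n)}
(S ⋈ U) ⋈ Q (natural join on B): {(k, 8, 39, 15, k, 19), (k, 8, 39, 15, k, 9), (k, 8, 39, 24, z, 19), (k, 8, 39, 24, z, 9), (k, 8, 39, 28, n, 19), (k, 8, 39, 28, n, 9), (m, 24, 8, 17, d, 32), (m, 24, 8, 17, d, 34), (m, 24, 8, 3, y, 32), (m, 24, 8, 3, y, 34), (n, 24, 8, 17, d, 32), (n, 24, 8, 17, d, 34), (n, 24, 8, 3, y, 32), (n, 24, 8, 3, y, 34), (p, 8, 39, 15, k, 19), (p, 8, 39, 15, k, 9), (p, 8, 39, 24, z, 19), (p, 8, 39, 24, z, 9), (p, 8, 39, 28, n, 19), (p, 8, 39, 28, n, 9), (r, 8, 39, 15, k, 19), (r, 8, 39, 15, k, 9), (r, 8, 39, 24, z, 19), (r, 8, 39, 24, z, 9), (r, 8, 39, 28, n, 19), (r, 8, 39, 28, n, 9), (t, 24, 8, 17, d, 32), (t, 24, 8, 17, d, 34), (t, 24, 8, 3, y, 32), (t, 24, 8, 3, y, 34), (u, 24, 8, 17, d, 32), (u, 24, 8, 17, d, 34), (u, 24, 8, 3, y, 32), (u, 24, 8, 3, y, 34), (u, 8, 39, 15, k, 19), (u, 8, 39, 15, k, 9), (u, 8, 39, 24, z, 19), (u, 8, 39, 24, z, 9), (u, 8, 39, 28, n, 19), (u, 8, 39, 28, n, 9)}
Selection G != r: {(k, 8, 39, 15, k, 19), (k, 8, 39, 15, k, 9), (k, 8, 39, 24, z, 19), (k, 8, 39, 24, z, 9), (k, 8, 39, 28, n, 19), (k, 8, 39, 28, n, 9), (m, 24, 8, 17, d, 32), (m, 24, 8, 17, d, 34), (m, 24, 8, 3, y, 32), (m, 24, 8, 3, y, 34), (n, 24, 8, 17, d, 32), (n, 24, 8, 17, d, 34), (n, 24, 8, 3, y, 32), (n, 24, 8, 3, y, 34), (p, 8, 39, 15, k, 19), (p, 8, 39, 15, k, 9), (p, 8, 39, 24, z, 19), (p, 8, 39, 24, z, 9), (p, 8, 39, 28, n, 19), (p, 8, 39, 28, n, 9), (t, 24, 8, 17, d, 32), (t, 24, 8, 17, d, 34), (t, 24, 8, 3, y, 32), (t, 24, 8, 3, y, 34), (u, 24, 8, 17, d, 32), (u, 24, 8, 17, d, 34), (u, 24, 8, 3, y, 32), (u, 24, 8, 3, y, 34), (u, 8, 39, 15, k, 19), (u, 8, 39, 15, k, 9), (u, 8, 39, 24, z, 19), (u, 8, 39, 24, z, 9), (u, 8, 39, 28, n, 19), (u, 8, 39, 28, n, 9)}
Selection G != u: {(k, 8, 39, 15, k, 19), (k, 8, 39, 15, k, 9), (k, 8, 39, 24, z, 19), (k, 8, 39, 24, z, 9), (k, 8, 39, 28, n, 19), (k, 8, 39, 28, n, 9), (m, 24, 8, 17, d, 32), (m, 24, 8, 17, d, 34), (m, 24, 8, 3, y, 32), (m, 24, 8, 3, y, 34), (n, 24, 8, 17, d, 32), (n, 24, 8, 17, d, 34), (n, 24, 8, 3, y, 32), (n, 24, 8, 3, y, 34), (p, 8, 39, 15, k, 19), (p, 8, 39, 15, k, 9), (p, 8, 39, 24, z, 19), (p, 8, 39, 24, z, 9), (p, 8, 39, 28, n, 19), (p, 8, 39, 28, n, 9), (t, 24, 8, 17, d, 32), (t, 24, 8, 17, d, 34), (t, 24, 8, 3, y, 32), (t, 24, 8, 3, y, 34)}
π[D, E]: project onto (D, E) (14 duplicate(s) eliminated) → {(d, 32), (d, 34), (k, 19), (k, 9), (n, 19), (n, 9), (y, 32), (y, 34), (z, 19), (z, 9)}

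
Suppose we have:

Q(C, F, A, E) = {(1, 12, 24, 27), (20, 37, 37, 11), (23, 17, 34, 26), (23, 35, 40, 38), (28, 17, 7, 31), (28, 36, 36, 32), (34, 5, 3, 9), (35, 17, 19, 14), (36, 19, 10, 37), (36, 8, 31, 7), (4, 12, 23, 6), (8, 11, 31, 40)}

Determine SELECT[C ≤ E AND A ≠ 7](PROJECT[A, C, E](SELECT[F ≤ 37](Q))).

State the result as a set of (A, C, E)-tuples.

Selection F ≤ 37: {(1, 12, 24, 27), (20, 37, 37, 11), (23, 17, 34, 26), (23, 35, 40, 38), (28, 17, 7, 31), (28, 36, 36, 32), (34, 5, 3, 9), (35, 17, 19, 14), (36, 19, 10, 37), (36, 8, 31, 7), (4, 12, 23, 6), (8, 11, 31, 40)}
π_{A, C, E} gives {(10, 36, 37), (19, 35, 14), (23, 4, 6), (24, 1, 27), (3, 34, 9), (31, 36, 7), (31, 8, 40), (34, 23, 26), (36, 28, 32), (37, 20, 11), (40, 23, 38), (7, 28, 31)}.
Selection C ≤ E AND A ≠ 7: {(10, 36, 37), (23, 4, 6), (24, 1, 27), (31, 8, 40), (34, 23, 26), (36, 28, 32), (40, 23, 38)}

{(10, 36, 37), (23, 4, 6), (24, 1, 27), (31, 8, 40), (34, 23, 26), (36, 28, 32), (40, 23, 38)}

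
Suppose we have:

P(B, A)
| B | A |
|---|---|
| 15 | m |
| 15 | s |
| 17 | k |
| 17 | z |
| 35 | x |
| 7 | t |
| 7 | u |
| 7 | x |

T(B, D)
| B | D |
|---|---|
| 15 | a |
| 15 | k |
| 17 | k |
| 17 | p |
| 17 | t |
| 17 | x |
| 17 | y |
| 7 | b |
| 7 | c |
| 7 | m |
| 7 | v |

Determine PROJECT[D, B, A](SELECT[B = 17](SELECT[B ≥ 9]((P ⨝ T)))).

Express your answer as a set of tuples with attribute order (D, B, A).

Joining P and T on B yields {(15, m, a), (15, m, k), (15, s, a), (15, s, k), (17, k, k), (17, k, p), (17, k, t), (17, k, x), (17, k, y), (17, z, k), (17, z, p), (17, z, t), (17, z, x), (17, z, y), (7, t, b), (7, t, c), (7, t, m), (7, t, v), (7, u, b), (7, u, c), (7, u, m), (7, u, v), (7, x, b), (7, x, c), (7, x, m), (7, x, v)}.
σ[B ≥ 9]: keep tuples satisfying B ≥ 9 → {(15, m, a), (15, m, k), (15, s, a), (15, s, k), (17, k, k), (17, k, p), (17, k, t), (17, k, x), (17, k, y), (17, z, k), (17, z, p), (17, z, t), (17, z, x), (17, z, y)}
σ[B = 17]: keep tuples satisfying B = 17 → {(17, k, k), (17, k, p), (17, k, t), (17, k, x), (17, k, y), (17, z, k), (17, z, p), (17, z, t), (17, z, x), (17, z, y)}
π[D, B, A]: project onto (D, B, A) → {(k, 17, k), (k, 17, z), (p, 17, k), (p, 17, z), (t, 17, k), (t, 17, z), (x, 17, k), (x, 17, z), (y, 17, k), (y, 17, z)}

{(k, 17, k), (k, 17, z), (p, 17, k), (p, 17, z), (t, 17, k), (t, 17, z), (x, 17, k), (x, 17, z), (y, 17, k), (y, 17, z)}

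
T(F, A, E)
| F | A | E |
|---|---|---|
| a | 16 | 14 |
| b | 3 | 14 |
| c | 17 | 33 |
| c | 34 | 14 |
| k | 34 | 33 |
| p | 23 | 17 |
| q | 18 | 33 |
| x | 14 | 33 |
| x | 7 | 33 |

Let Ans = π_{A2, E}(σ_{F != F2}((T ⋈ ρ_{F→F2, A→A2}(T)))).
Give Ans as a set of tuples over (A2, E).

{(14, 33), (16, 14), (17, 33), (18, 33), (3, 14), (34, 14), (34, 33), (7, 33)}

ρ[F→F2, A→A2]: schema becomes (F2, A2, E); tuples unchanged.
T ⋈ ρ_{F→F2, A→A2}(T) (natural join on E): {(a, 16, 14, a, 16), (a, 16, 14, b, 3), (a, 16, 14, c, 34), (b, 3, 14, a, 16), (b, 3, 14, b, 3), (b, 3, 14, c, 34), (c, 17, 33, c, 17), (c, 17, 33, k, 34), (c, 17, 33, q, 18), (c, 17, 33, x, 14), (c, 17, 33, x, 7), (c, 34, 14, a, 16), (c, 34, 14, b, 3), (c, 34, 14, c, 34), (k, 34, 33, c, 17), (k, 34, 33, k, 34), (k, 34, 33, q, 18), (k, 34, 33, x, 14), (k, 34, 33, x, 7), (p, 23, 17, p, 23), (q, 18, 33, c, 17), (q, 18, 33, k, 34), (q, 18, 33, q, 18), (q, 18, 33, x, 14), (q, 18, 33, x, 7), (x, 14, 33, c, 17), (x, 14, 33, k, 34), (x, 14, 33, q, 18), (x, 14, 33, x, 14), (x, 14, 33, x, 7), (x, 7, 33, c, 17), (x, 7, 33, k, 34), (x, 7, 33, q, 18), (x, 7, 33, x, 14), (x, 7, 33, x, 7)}
Apply σ_{F != F2}; surviving tuples: {(a, 16, 14, b, 3), (a, 16, 14, c, 34), (b, 3, 14, a, 16), (b, 3, 14, c, 34), (c, 17, 33, k, 34), (c, 17, 33, q, 18), (c, 17, 33, x, 14), (c, 17, 33, x, 7), (c, 34, 14, a, 16), (c, 34, 14, b, 3), (k, 34, 33, c, 17), (k, 34, 33, q, 18), (k, 34, 33, x, 14), (k, 34, 33, x, 7), (q, 18, 33, c, 17), (q, 18, 33, k, 34), (q, 18, 33, x, 14), (q, 18, 33, x, 7), (x, 14, 33, c, 17), (x, 14, 33, k, 34), (x, 14, 33, q, 18), (x, 7, 33, c, 17), (x, 7, 33, k, 34), (x, 7, 33, q, 18)}
Keep only column(s) A2, E (16 duplicate(s) eliminated): {(14, 33), (16, 14), (17, 33), (18, 33), (3, 14), (34, 14), (34, 33), (7, 33)}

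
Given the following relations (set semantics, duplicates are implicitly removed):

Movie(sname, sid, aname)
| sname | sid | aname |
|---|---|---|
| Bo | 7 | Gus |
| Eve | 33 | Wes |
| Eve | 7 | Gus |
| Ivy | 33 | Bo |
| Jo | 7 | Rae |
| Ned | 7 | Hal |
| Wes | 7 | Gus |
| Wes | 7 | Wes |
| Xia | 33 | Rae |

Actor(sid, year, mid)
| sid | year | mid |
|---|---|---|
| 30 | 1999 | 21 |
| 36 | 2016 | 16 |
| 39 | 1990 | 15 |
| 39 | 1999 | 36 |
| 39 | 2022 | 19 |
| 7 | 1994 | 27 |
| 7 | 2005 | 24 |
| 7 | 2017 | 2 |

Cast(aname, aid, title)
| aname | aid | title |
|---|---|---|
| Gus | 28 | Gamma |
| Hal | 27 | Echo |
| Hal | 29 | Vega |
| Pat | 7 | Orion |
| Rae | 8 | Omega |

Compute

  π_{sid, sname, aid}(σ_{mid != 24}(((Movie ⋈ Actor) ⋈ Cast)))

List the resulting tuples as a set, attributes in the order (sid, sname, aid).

Joining Movie and Actor on sid yields {(Bo, 7, Gus, 1994, 27), (Bo, 7, Gus, 2005, 24), (Bo, 7, Gus, 2017, 2), (Eve, 7, Gus, 1994, 27), (Eve, 7, Gus, 2005, 24), (Eve, 7, Gus, 2017, 2), (Jo, 7, Rae, 1994, 27), (Jo, 7, Rae, 2005, 24), (Jo, 7, Rae, 2017, 2), (Ned, 7, Hal, 1994, 27), (Ned, 7, Hal, 2005, 24), (Ned, 7, Hal, 2017, 2), (Wes, 7, Gus, 1994, 27), (Wes, 7, Gus, 2005, 24), (Wes, 7, Gus, 2017, 2), (Wes, 7, Wes, 1994, 27), (Wes, 7, Wes, 2005, 24), (Wes, 7, Wes, 2017, 2)}.
Joining (Movie ⋈ Actor) and Cast on aname yields {(Bo, 7, Gus, 1994, 27, 28, Gamma), (Bo, 7, Gus, 2005, 24, 28, Gamma), (Bo, 7, Gus, 2017, 2, 28, Gamma), (Eve, 7, Gus, 1994, 27, 28, Gamma), (Eve, 7, Gus, 2005, 24, 28, Gamma), (Eve, 7, Gus, 2017, 2, 28, Gamma), (Jo, 7, Rae, 1994, 27, 8, Omega), (Jo, 7, Rae, 2005, 24, 8, Omega), (Jo, 7, Rae, 2017, 2, 8, Omega), (Ned, 7, Hal, 1994, 27, 27, Echo), (Ned, 7, Hal, 1994, 27, 29, Vega), (Ned, 7, Hal, 2005, 24, 27, Echo), (Ned, 7, Hal, 2005, 24, 29, Vega), (Ned, 7, Hal, 2017, 2, 27, Echo), (Ned, 7, Hal, 2017, 2, 29, Vega), (Wes, 7, Gus, 1994, 27, 28, Gamma), (Wes, 7, Gus, 2005, 24, 28, Gamma), (Wes, 7, Gus, 2017, 2, 28, Gamma)}.
Filtering on mid != 24 leaves {(Bo, 7, Gus, 1994, 27, 28, Gamma), (Bo, 7, Gus, 2017, 2, 28, Gamma), (Eve, 7, Gus, 1994, 27, 28, Gamma), (Eve, 7, Gus, 2017, 2, 28, Gamma), (Jo, 7, Rae, 1994, 27, 8, Omega), (Jo, 7, Rae, 2017, 2, 8, Omega), (Ned, 7, Hal, 1994, 27, 27, Echo), (Ned, 7, Hal, 1994, 27, 29, Vega), (Ned, 7, Hal, 2017, 2, 27, Echo), (Ned, 7, Hal, 2017, 2, 29, Vega), (Wes, 7, Gus, 1994, 27, 28, Gamma), (Wes, 7, Gus, 2017, 2, 28, Gamma)}.
Projecting to sid, sname, aid (6 duplicate(s) eliminated): {(7, Bo, 28), (7, Eve, 28), (7, Jo, 8), (7, Ned, 27), (7, Ned, 29), (7, Wes, 28)}

{(7, Bo, 28), (7, Eve, 28), (7, Jo, 8), (7, Ned, 27), (7, Ned, 29), (7, Wes, 28)}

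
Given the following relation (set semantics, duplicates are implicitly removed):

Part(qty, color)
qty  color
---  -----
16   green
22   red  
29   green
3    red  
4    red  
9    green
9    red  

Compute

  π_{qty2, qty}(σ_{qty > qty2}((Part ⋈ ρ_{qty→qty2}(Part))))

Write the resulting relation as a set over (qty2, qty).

ρ[qty→qty2]: schema becomes (qty2, color); tuples unchanged.
Part ⋈ ρ_{qty→qty2}(Part) (natural join on color): {(16, green, 16), (16, green, 29), (16, green, 9), (22, red, 22), (22, red, 3), (22, red, 4), (22, red, 9), (29, green, 16), (29, green, 29), (29, green, 9), (3, red, 22), (3, red, 3), (3, red, 4), (3, red, 9), (4, red, 22), (4, red, 3), (4, red, 4), (4, red, 9), (9, green, 16), (9, green, 29), (9, green, 9), (9, red, 22), (9, red, 3), (9, red, 4), (9, red, 9)}
Apply σ_{qty > qty2}; surviving tuples: {(16, green, 9), (22, red, 3), (22, red, 4), (22, red, 9), (29, green, 16), (29, green, 9), (4, red, 3), (9, red, 3), (9, red, 4)}
Keep only column(s) qty2, qty: {(16, 29), (3, 22), (3, 4), (3, 9), (4, 22), (4, 9), (9, 16), (9, 22), (9, 29)}

{(16, 29), (3, 22), (3, 4), (3, 9), (4, 22), (4, 9), (9, 16), (9, 22), (9, 29)}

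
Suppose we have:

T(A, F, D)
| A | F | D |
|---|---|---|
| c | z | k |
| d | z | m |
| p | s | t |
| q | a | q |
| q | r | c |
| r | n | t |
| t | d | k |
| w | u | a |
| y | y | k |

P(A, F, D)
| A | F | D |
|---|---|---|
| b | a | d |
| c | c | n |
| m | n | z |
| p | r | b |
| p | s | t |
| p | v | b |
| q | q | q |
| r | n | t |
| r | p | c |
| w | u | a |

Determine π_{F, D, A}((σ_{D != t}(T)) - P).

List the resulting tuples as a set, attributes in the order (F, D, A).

{(a, q, q), (d, k, t), (r, c, q), (y, k, y), (z, k, c), (z, m, d)}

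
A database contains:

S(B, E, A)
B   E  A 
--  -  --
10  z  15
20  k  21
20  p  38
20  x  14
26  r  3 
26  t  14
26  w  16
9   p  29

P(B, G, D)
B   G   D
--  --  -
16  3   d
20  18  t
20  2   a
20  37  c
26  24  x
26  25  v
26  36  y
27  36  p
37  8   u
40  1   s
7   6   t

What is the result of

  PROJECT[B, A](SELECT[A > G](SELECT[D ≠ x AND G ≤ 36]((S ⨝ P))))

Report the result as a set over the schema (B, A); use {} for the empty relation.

{(20, 14), (20, 21), (20, 38)}

Joining S and P on B yields {(20, k, 21, 18, t), (20, k, 21, 2, a), (20, k, 21, 37, c), (20, p, 38, 18, t), (20, p, 38, 2, a), (20, p, 38, 37, c), (20, x, 14, 18, t), (20, x, 14, 2, a), (20, x, 14, 37, c), (26, r, 3, 24, x), (26, r, 3, 25, v), (26, r, 3, 36, y), (26, t, 14, 24, x), (26, t, 14, 25, v), (26, t, 14, 36, y), (26, w, 16, 24, x), (26, w, 16, 25, v), (26, w, 16, 36, y)}.
σ[D ≠ x AND G ≤ 36]: keep tuples satisfying D ≠ x AND G ≤ 36 → {(20, k, 21, 18, t), (20, k, 21, 2, a), (20, p, 38, 18, t), (20, p, 38, 2, a), (20, x, 14, 18, t), (20, x, 14, 2, a), (26, r, 3, 25, v), (26, r, 3, 36, y), (26, t, 14, 25, v), (26, t, 14, 36, y), (26, w, 16, 25, v), (26, w, 16, 36, y)}
σ[A > G]: keep tuples satisfying A > G → {(20, k, 21, 18, t), (20, k, 21, 2, a), (20, p, 38, 18, t), (20, p, 38, 2, a), (20, x, 14, 2, a)}
Projecting to B, A (2 duplicate(s) eliminated): {(20, 14), (20, 21), (20, 38)}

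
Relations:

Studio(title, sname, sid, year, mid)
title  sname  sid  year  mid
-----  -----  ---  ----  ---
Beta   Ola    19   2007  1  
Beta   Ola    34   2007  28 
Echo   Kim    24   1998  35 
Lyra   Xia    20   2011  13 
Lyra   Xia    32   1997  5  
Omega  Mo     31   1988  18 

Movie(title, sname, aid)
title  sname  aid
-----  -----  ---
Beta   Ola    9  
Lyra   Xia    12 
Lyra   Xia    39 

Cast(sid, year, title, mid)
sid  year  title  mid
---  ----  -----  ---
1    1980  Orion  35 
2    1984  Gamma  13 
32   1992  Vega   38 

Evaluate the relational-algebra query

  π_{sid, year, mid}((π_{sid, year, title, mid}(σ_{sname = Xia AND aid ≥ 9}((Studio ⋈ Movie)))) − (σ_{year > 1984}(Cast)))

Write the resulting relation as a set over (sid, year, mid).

{(20, 2011, 13), (32, 1997, 5)}

Natural join on title, sname: {(Beta, Ola, 19, 2007, 1, 9), (Beta, Ola, 34, 2007, 28, 9), (Lyra, Xia, 20, 2011, 13, 12), (Lyra, Xia, 20, 2011, 13, 39), (Lyra, Xia, 32, 1997, 5, 12), (Lyra, Xia, 32, 1997, 5, 39)}
σ[sname = Xia AND aid ≥ 9]: keep tuples satisfying sname = Xia AND aid ≥ 9 → {(Lyra, Xia, 20, 2011, 13, 12), (Lyra, Xia, 20, 2011, 13, 39), (Lyra, Xia, 32, 1997, 5, 12), (Lyra, Xia, 32, 1997, 5, 39)}
π_{sid, year, title, mid} gives {(20, 2011, Lyra, 13), (32, 1997, Lyra, 5)} (2 duplicate(s) eliminated).
σ[year > 1984]: keep tuples satisfying year > 1984 → {(32, 1992, Vega, 38)}
Difference: {(20, 2011, Lyra, 13), (32, 1997, Lyra, 5)} with {(32, 1992, Vega, 38)} → {(20, 2011, Lyra, 13), (32, 1997, Lyra, 5)}
π_{sid, year, mid} gives {(20, 2011, 13), (32, 1997, 5)}.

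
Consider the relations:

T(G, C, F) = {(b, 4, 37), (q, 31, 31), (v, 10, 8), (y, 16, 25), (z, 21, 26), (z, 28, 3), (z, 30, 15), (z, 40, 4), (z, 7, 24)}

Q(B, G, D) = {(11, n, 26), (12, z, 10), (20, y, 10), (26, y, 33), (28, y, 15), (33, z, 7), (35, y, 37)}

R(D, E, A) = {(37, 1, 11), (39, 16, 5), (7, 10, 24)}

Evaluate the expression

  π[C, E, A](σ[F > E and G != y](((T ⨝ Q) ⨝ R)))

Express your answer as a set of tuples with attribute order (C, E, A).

{(21, 10, 24), (30, 10, 24), (7, 10, 24)}

Natural join on G: {(y, 16, 25, 20, 10), (y, 16, 25, 26, 33), (y, 16, 25, 28, 15), (y, 16, 25, 35, 37), (z, 21, 26, 12, 10), (z, 21, 26, 33, 7), (z, 28, 3, 12, 10), (z, 28, 3, 33, 7), (z, 30, 15, 12, 10), (z, 30, 15, 33, 7), (z, 40, 4, 12, 10), (z, 40, 4, 33, 7), (z, 7, 24, 12, 10), (z, 7, 24, 33, 7)}
Natural join on D: {(y, 16, 25, 35, 37, 1, 11), (z, 21, 26, 33, 7, 10, 24), (z, 28, 3, 33, 7, 10, 24), (z, 30, 15, 33, 7, 10, 24), (z, 40, 4, 33, 7, 10, 24), (z, 7, 24, 33, 7, 10, 24)}
Filtering on F > E and G != y leaves {(z, 21, 26, 33, 7, 10, 24), (z, 30, 15, 33, 7, 10, 24), (z, 7, 24, 33, 7, 10, 24)}.
π_{C, E, A} gives {(21, 10, 24), (30, 10, 24), (7, 10, 24)}.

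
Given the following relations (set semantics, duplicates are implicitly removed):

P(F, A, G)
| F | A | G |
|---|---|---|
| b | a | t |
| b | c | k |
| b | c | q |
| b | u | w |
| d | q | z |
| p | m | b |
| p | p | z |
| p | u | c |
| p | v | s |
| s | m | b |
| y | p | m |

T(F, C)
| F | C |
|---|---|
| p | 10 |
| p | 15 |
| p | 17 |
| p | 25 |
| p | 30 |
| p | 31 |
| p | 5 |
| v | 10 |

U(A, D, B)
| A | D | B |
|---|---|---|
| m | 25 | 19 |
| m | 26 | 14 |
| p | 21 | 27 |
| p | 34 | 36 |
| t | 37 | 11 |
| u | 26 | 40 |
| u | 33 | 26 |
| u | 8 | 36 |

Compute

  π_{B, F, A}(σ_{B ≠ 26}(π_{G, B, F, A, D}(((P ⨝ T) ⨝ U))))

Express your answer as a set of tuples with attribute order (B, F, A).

{(14, p, m), (19, p, m), (27, p, p), (36, p, p), (36, p, u), (40, p, u)}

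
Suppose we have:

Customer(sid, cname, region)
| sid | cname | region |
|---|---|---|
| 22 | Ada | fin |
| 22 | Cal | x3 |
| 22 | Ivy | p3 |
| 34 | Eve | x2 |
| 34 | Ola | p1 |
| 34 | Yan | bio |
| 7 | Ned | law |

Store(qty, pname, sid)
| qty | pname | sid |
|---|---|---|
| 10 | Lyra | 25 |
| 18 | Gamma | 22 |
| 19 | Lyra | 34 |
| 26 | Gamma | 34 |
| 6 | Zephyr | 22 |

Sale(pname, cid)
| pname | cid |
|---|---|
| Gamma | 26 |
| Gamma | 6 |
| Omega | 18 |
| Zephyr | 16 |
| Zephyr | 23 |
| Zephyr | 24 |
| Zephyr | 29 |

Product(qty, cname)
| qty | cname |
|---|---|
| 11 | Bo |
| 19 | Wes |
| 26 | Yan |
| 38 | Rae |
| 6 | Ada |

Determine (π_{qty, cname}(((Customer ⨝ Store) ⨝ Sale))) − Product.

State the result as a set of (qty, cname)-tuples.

{(18, Ada), (18, Cal), (18, Ivy), (26, Eve), (26, Ola), (6, Cal), (6, Ivy)}

Joining Customer and Store on sid yields {(22, Ada, fin, 18, Gamma), (22, Ada, fin, 6, Zephyr), (22, Cal, x3, 18, Gamma), (22, Cal, x3, 6, Zephyr), (22, Ivy, p3, 18, Gamma), (22, Ivy, p3, 6, Zephyr), (34, Eve, x2, 19, Lyra), (34, Eve, x2, 26, Gamma), (34, Ola, p1, 19, Lyra), (34, Ola, p1, 26, Gamma), (34, Yan, bio, 19, Lyra), (34, Yan, bio, 26, Gamma)}.
Joining (Customer ⨝ Store) and Sale on pname yields {(22, Ada, fin, 18, Gamma, 26), (22, Ada, fin, 18, Gamma, 6), (22, Ada, fin, 6, Zephyr, 16), (22, Ada, fin, 6, Zephyr, 23), (22, Ada, fin, 6, Zephyr, 24), (22, Ada, fin, 6, Zephyr, 29), (22, Cal, x3, 18, Gamma, 26), (22, Cal, x3, 18, Gamma, 6), (22, Cal, x3, 6, Zephyr, 16), (22, Cal, x3, 6, Zephyr, 23), (22, Cal, x3, 6, Zephyr, 24), (22, Cal, x3, 6, Zephyr, 29), (22, Ivy, p3, 18, Gamma, 26), (22, Ivy, p3, 18, Gamma, 6), (22, Ivy, p3, 6, Zephyr, 16), (22, Ivy, p3, 6, Zephyr, 23), (22, Ivy, p3, 6, Zephyr, 24), (22, Ivy, p3, 6, Zephyr, 29), (34, Eve, x2, 26, Gamma, 26), (34, Eve, x2, 26, Gamma, 6), (34, Ola, p1, 26, Gamma, 26), (34, Ola, p1, 26, Gamma, 6), (34, Yan, bio, 26, Gamma, 26), (34, Yan, bio, 26, Gamma, 6)}.
Projecting to qty, cname (15 duplicate(s) eliminated): {(18, Ada), (18, Cal), (18, Ivy), (26, Eve), (26, Ola), (26, Yan), (6, Ada), (6, Cal), (6, Ivy)}
Taking the difference: {(18, Ada), (18, Cal), (18, Ivy), (26, Eve), (26, Ola), (6, Cal), (6, Ivy)}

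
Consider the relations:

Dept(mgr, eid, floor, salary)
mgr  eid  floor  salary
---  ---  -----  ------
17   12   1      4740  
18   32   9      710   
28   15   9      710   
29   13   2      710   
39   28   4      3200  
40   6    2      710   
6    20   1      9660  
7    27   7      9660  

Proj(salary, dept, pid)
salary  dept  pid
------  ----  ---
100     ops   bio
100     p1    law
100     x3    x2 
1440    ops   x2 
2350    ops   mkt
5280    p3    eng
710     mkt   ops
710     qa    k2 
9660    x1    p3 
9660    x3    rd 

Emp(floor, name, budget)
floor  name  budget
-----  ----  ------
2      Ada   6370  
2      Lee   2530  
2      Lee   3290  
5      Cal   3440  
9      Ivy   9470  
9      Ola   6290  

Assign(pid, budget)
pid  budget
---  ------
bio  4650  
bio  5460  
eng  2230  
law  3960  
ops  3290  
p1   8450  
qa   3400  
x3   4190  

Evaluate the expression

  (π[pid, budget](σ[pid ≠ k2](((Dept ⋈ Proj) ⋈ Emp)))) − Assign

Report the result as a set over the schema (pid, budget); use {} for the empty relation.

Natural join on salary: {(18, 32, 9, 710, mkt, ops), (18, 32, 9, 710, qa, k2), (28, 15, 9, 710, mkt, ops), (28, 15, 9, 710, qa, k2), (29, 13, 2, 710, mkt, ops), (29, 13, 2, 710, qa, k2), (40, 6, 2, 710, mkt, ops), (40, 6, 2, 710, qa, k2), (6, 20, 1, 9660, x1, p3), (6, 20, 1, 9660, x3, rd), (7, 27, 7, 9660, x1, p3), (7, 27, 7, 9660, x3, rd)}
Natural join on floor: {(18, 32, 9, 710, mkt, ops, Ivy, 9470), (18, 32, 9, 710, mkt, ops, Ola, 6290), (18, 32, 9, 710, qa, k2, Ivy, 9470), (18, 32, 9, 710, qa, k2, Ola, 6290), (28, 15, 9, 710, mkt, ops, Ivy, 9470), (28, 15, 9, 710, mkt, ops, Ola, 6290), (28, 15, 9, 710, qa, k2, Ivy, 9470), (28, 15, 9, 710, qa, k2, Ola, 6290), (29, 13, 2, 710, mkt, ops, Ada, 6370), (29, 13, 2, 710, mkt, ops, Lee, 2530), (29, 13, 2, 710, mkt, ops, Lee, 3290), (29, 13, 2, 710, qa, k2, Ada, 6370), (29, 13, 2, 710, qa, k2, Lee, 2530), (29, 13, 2, 710, qa, k2, Lee, 3290), (40, 6, 2, 710, mkt, ops, Ada, 6370), (40, 6, 2, 710, mkt, ops, Lee, 2530), (40, 6, 2, 710, mkt, ops, Lee, 3290), (40, 6, 2, 710, qa, k2, Ada, 6370), (40, 6, 2, 710, qa, k2, Lee, 2530), (40, 6, 2, 710, qa, k2, Lee, 3290)}
Selection pid ≠ k2: {(18, 32, 9, 710, mkt, ops, Ivy, 9470), (18, 32, 9, 710, mkt, ops, Ola, 6290), (28, 15, 9, 710, mkt, ops, Ivy, 9470), (28, 15, 9, 710, mkt, ops, Ola, 6290), (29, 13, 2, 710, mkt, ops, Ada, 6370), (29, 13, 2, 710, mkt, ops, Lee, 2530), (29, 13, 2, 710, mkt, ops, Lee, 3290), (40, 6, 2, 710, mkt, ops, Ada, 6370), (40, 6, 2, 710, mkt, ops, Lee, 2530), (40, 6, 2, 710, mkt, ops, Lee, 3290)}
Projecting to pid, budget (5 duplicate(s) eliminated): {(ops, 2530), (ops, 3290), (ops, 6290), (ops, 6370), (ops, 9470)}
Difference: {(ops, 2530), (ops, 3290), (ops, 6290), (ops, 6370), (ops, 9470)} with {(bio, 4650), (bio, 5460), (eng, 2230), (law, 3960), (ops, 3290), (p1, 8450), (qa, 3400), (x3, 4190)} → {(ops, 2530), (ops, 6290), (ops, 6370), (ops, 9470)}

{(ops, 2530), (ops, 6290), (ops, 6370), (ops, 9470)}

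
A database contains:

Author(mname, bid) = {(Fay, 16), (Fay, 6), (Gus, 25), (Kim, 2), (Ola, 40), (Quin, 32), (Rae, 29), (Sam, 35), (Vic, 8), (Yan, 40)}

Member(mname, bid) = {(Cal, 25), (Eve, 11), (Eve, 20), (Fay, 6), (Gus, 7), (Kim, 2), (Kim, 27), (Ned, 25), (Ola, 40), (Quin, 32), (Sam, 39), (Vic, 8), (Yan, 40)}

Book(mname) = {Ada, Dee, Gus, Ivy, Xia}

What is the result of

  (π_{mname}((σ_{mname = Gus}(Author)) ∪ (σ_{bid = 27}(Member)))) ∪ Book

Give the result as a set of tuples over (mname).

{Ada, Dee, Gus, Ivy, Kim, Xia}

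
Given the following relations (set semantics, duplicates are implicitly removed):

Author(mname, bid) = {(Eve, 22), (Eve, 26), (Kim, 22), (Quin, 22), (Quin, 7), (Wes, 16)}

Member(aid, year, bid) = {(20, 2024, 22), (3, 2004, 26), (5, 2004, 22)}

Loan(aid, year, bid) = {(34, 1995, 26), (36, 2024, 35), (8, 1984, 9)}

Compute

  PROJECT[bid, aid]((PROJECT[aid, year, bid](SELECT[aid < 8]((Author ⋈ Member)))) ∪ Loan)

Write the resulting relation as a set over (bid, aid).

Natural join on bid: {(Eve, 22, 20, 2024), (Eve, 22, 5, 2004), (Eve, 26, 3, 2004), (Kim, 22, 20, 2024), (Kim, 22, 5, 2004), (Quin, 22, 20, 2024), (Quin, 22, 5, 2004)}
σ[aid < 8]: keep tuples satisfying aid < 8 → {(Eve, 22, 5, 2004), (Eve, 26, 3, 2004), (Kim, 22, 5, 2004), (Quin, 22, 5, 2004)}
Projecting to aid, year, bid (2 duplicate(s) eliminated): {(3, 2004, 26), (5, 2004, 22)}
Set union of the two operands is {(3, 2004, 26), (34, 1995, 26), (36, 2024, 35), (5, 2004, 22), (8, 1984, 9)}.
Projecting to bid, aid: {(22, 5), (26, 3), (26, 34), (35, 36), (9, 8)}

{(22, 5), (26, 3), (26, 34), (35, 36), (9, 8)}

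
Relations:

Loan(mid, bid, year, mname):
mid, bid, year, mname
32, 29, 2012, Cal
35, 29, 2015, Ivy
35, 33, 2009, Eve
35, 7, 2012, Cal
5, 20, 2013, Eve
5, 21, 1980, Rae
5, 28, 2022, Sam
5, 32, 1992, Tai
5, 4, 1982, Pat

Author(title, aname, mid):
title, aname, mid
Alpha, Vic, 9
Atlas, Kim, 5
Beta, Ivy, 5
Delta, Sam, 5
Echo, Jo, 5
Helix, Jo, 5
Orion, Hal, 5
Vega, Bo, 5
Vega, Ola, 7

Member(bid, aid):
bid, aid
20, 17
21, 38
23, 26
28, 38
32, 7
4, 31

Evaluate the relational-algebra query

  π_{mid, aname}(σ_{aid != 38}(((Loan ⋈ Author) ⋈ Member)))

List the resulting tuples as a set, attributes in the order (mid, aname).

{(5, Bo), (5, Hal), (5, Ivy), (5, Jo), (5, Kim), (5, Sam)}

Loan ⋈ Author (natural join on mid): {(5, 20, 2013, Eve, Atlas, Kim), (5, 20, 2013, Eve, Beta, Ivy), (5, 20, 2013, Eve, Delta, Sam), (5, 20, 2013, Eve, Echo, Jo), (5, 20, 2013, Eve, Helix, Jo), (5, 20, 2013, Eve, Orion, Hal), (5, 20, 2013, Eve, Vega, Bo), (5, 21, 1980, Rae, Atlas, Kim), (5, 21, 1980, Rae, Beta, Ivy), (5, 21, 1980, Rae, Delta, Sam), (5, 21, 1980, Rae, Echo, Jo), (5, 21, 1980, Rae, Helix, Jo), (5, 21, 1980, Rae, Orion, Hal), (5, 21, 1980, Rae, Vega, Bo), (5, 28, 2022, Sam, Atlas, Kim), (5, 28, 2022, Sam, Beta, Ivy), (5, 28, 2022, Sam, Delta, Sam), (5, 28, 2022, Sam, Echo, Jo), (5, 28, 2022, Sam, Helix, Jo), (5, 28, 2022, Sam, Orion, Hal), (5, 28, 2022, Sam, Vega, Bo), (5, 32, 1992, Tai, Atlas, Kim), (5, 32, 1992, Tai, Beta, Ivy), (5, 32, 1992, Tai, Delta, Sam), (5, 32, 1992, Tai, Echo, Jo), (5, 32, 1992, Tai, Helix, Jo), (5, 32, 1992, Tai, Orion, Hal), (5, 32, 1992, Tai, Vega, Bo), (5, 4, 1982, Pat, Atlas, Kim), (5, 4, 1982, Pat, Beta, Ivy), (5, 4, 1982, Pat, Delta, Sam), (5, 4, 1982, Pat, Echo, Jo), (5, 4, 1982, Pat, Helix, Jo), (5, 4, 1982, Pat, Orion, Hal), (5, 4, 1982, Pat, Vega, Bo)}
(Loan ⋈ Author) ⋈ Member (natural join on bid): {(5, 20, 2013, Eve, Atlas, Kim, 17), (5, 20, 2013, Eve, Beta, Ivy, 17), (5, 20, 2013, Eve, Delta, Sam, 17), (5, 20, 2013, Eve, Echo, Jo, 17), (5, 20, 2013, Eve, Helix, Jo, 17), (5, 20, 2013, Eve, Orion, Hal, 17), (5, 20, 2013, Eve, Vega, Bo, 17), (5, 21, 1980, Rae, Atlas, Kim, 38), (5, 21, 1980, Rae, Beta, Ivy, 38), (5, 21, 1980, Rae, Delta, Sam, 38), (5, 21, 1980, Rae, Echo, Jo, 38), (5, 21, 1980, Rae, Helix, Jo, 38), (5, 21, 1980, Rae, Orion, Hal, 38), (5, 21, 1980, Rae, Vega, Bo, 38), (5, 28, 2022, Sam, Atlas, Kim, 38), (5, 28, 2022, Sam, Beta, Ivy, 38), (5, 28, 2022, Sam, Delta, Sam, 38), (5, 28, 2022, Sam, Echo, Jo, 38), (5, 28, 2022, Sam, Helix, Jo, 38), (5, 28, 2022, Sam, Orion, Hal, 38), (5, 28, 2022, Sam, Vega, Bo, 38), (5, 32, 1992, Tai, Atlas, Kim, 7), (5, 32, 1992, Tai, Beta, Ivy, 7), (5, 32, 1992, Tai, Delta, Sam, 7), (5, 32, 1992, Tai, Echo, Jo, 7), (5, 32, 1992, Tai, Helix, Jo, 7), (5, 32, 1992, Tai, Orion, Hal, 7), (5, 32, 1992, Tai, Vega, Bo, 7), (5, 4, 1982, Pat, Atlas, Kim, 31), (5, 4, 1982, Pat, Beta, Ivy, 31), (5, 4, 1982, Pat, Delta, Sam, 31), (5, 4, 1982, Pat, Echo, Jo, 31), (5, 4, 1982, Pat, Helix, Jo, 31), (5, 4, 1982, Pat, Orion, Hal, 31), (5, 4, 1982, Pat, Vega, Bo, 31)}
σ[aid != 38]: keep tuples satisfying aid != 38 → {(5, 20, 2013, Eve, Atlas, Kim, 17), (5, 20, 2013, Eve, Beta, Ivy, 17), (5, 20, 2013, Eve, Delta, Sam, 17), (5, 20, 2013, Eve, Echo, Jo, 17), (5, 20, 2013, Eve, Helix, Jo, 17), (5, 20, 2013, Eve, Orion, Hal, 17), (5, 20, 2013, Eve, Vega, Bo, 17), (5, 32, 1992, Tai, Atlas, Kim, 7), (5, 32, 1992, Tai, Beta, Ivy, 7), (5, 32, 1992, Tai, Delta, Sam, 7), (5, 32, 1992, Tai, Echo, Jo, 7), (5, 32, 1992, Tai, Helix, Jo, 7), (5, 32, 1992, Tai, Orion, Hal, 7), (5, 32, 1992, Tai, Vega, Bo, 7), (5, 4, 1982, Pat, Atlas, Kim, 31), (5, 4, 1982, Pat, Beta, Ivy, 31), (5, 4, 1982, Pat, Delta, Sam, 31), (5, 4, 1982, Pat, Echo, Jo, 31), (5, 4, 1982, Pat, Helix, Jo, 31), (5, 4, 1982, Pat, Orion, Hal, 31), (5, 4, 1982, Pat, Vega, Bo, 31)}
π[mid, aname]: project onto (mid, aname) (15 duplicate(s) eliminated) → {(5, Bo), (5, Hal), (5, Ivy), (5, Jo), (5, Kim), (5, Sam)}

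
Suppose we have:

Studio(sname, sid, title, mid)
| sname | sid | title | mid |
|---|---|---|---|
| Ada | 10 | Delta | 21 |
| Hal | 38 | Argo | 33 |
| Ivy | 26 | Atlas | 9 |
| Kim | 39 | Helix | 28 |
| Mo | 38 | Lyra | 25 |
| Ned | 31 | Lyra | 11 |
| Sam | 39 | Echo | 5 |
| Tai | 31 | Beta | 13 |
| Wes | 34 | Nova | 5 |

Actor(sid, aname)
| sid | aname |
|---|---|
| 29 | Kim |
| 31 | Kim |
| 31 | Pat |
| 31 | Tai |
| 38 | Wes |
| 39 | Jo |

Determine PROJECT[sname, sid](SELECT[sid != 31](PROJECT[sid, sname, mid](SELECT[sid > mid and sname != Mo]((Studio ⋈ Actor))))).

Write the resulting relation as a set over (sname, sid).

{(Hal, 38), (Kim, 39), (Sam, 39)}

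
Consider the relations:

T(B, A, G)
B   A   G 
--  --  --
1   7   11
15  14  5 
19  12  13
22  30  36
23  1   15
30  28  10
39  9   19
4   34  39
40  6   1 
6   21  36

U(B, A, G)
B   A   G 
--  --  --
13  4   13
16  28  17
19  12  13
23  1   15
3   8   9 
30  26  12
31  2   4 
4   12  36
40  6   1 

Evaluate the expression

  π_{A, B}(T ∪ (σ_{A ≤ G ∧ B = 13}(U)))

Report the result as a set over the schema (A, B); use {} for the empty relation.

{(1, 23), (12, 19), (14, 15), (21, 6), (28, 30), (30, 22), (34, 4), (4, 13), (6, 40), (7, 1), (9, 39)}

Selection A ≤ G ∧ B = 13: {(13, 4, 13)}
Union: {(1, 7, 11), (15, 14, 5), (19, 12, 13), (22, 30, 36), (23, 1, 15), (30, 28, 10), (39, 9, 19), (4, 34, 39), (40, 6, 1), (6, 21, 36)} with {(13, 4, 13)} → {(1, 7, 11), (13, 4, 13), (15, 14, 5), (19, 12, 13), (22, 30, 36), (23, 1, 15), (30, 28, 10), (39, 9, 19), (4, 34, 39), (40, 6, 1), (6, 21, 36)}
Keep only column(s) A, B: {(1, 23), (12, 19), (14, 15), (21, 6), (28, 30), (30, 22), (34, 4), (4, 13), (6, 40), (7, 1), (9, 39)}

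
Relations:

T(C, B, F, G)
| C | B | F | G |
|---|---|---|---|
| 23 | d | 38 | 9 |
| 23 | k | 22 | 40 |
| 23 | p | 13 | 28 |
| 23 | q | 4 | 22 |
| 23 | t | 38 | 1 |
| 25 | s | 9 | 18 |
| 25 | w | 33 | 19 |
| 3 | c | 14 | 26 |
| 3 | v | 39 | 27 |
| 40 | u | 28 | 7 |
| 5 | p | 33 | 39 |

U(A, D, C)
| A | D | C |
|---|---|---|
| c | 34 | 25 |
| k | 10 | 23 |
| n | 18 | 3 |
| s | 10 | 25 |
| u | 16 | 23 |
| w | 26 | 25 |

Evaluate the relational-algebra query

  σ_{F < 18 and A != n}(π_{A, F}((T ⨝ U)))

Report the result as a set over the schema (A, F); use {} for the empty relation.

T ⋈ U (natural join on C): {(23, d, 38, 9, k, 10), (23, d, 38, 9, u, 16), (23, k, 22, 40, k, 10), (23, k, 22, 40, u, 16), (23, p, 13, 28, k, 10), (23, p, 13, 28, u, 16), (23, q, 4, 22, k, 10), (23, q, 4, 22, u, 16), (23, t, 38, 1, k, 10), (23, t, 38, 1, u, 16), (25, s, 9, 18, c, 34), (25, s, 9, 18, s, 10), (25, s, 9, 18, w, 26), (25, w, 33, 19, c, 34), (25, w, 33, 19, s, 10), (25, w, 33, 19, w, 26), (3, c, 14, 26, n, 18), (3, v, 39, 27, n, 18)}
Projecting to A, F (2 duplicate(s) eliminated): {(c, 33), (c, 9), (k, 13), (k, 22), (k, 38), (k, 4), (n, 14), (n, 39), (s, 33), (s, 9), (u, 13), (u, 22), (u, 38), (u, 4), (w, 33), (w, 9)}
σ[F < 18 and A != n]: keep tuples satisfying F < 18 and A != n → {(c, 9), (k, 13), (k, 4), (s, 9), (u, 13), (u, 4), (w, 9)}

{(c, 9), (k, 13), (k, 4), (s, 9), (u, 13), (u, 4), (w, 9)}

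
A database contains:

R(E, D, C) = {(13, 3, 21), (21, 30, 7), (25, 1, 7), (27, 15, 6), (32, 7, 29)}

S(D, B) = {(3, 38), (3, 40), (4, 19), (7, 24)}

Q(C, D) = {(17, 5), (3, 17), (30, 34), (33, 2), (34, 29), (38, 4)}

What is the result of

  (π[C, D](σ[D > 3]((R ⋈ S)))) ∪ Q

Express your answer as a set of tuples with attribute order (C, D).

{(17, 5), (29, 7), (3, 17), (30, 34), (33, 2), (34, 29), (38, 4)}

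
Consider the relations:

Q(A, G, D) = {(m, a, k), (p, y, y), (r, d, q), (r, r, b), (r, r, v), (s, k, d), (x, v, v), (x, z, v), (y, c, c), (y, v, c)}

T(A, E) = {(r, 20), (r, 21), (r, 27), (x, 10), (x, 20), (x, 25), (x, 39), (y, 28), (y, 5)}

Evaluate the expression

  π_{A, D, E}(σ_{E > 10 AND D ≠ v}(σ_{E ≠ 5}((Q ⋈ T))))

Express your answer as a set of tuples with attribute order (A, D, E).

{(r, b, 20), (r, b, 21), (r, b, 27), (r, q, 20), (r, q, 21), (r, q, 27), (y, c, 28)}

Q ⋈ T (natural join on A): {(r, d, q, 20), (r, d, q, 21), (r, d, q, 27), (r, r, b, 20), (r, r, b, 21), (r, r, b, 27), (r, r, v, 20), (r, r, v, 21), (r, r, v, 27), (x, v, v, 10), (x, v, v, 20), (x, v, v, 25), (x, v, v, 39), (x, z, v, 10), (x, z, v, 20), (x, z, v, 25), (x, z, v, 39), (y, c, c, 28), (y, c, c, 5), (y, v, c, 28), (y, v, c, 5)}
σ[E ≠ 5]: keep tuples satisfying E ≠ 5 → {(r, d, q, 20), (r, d, q, 21), (r, d, q, 27), (r, r, b, 20), (r, r, b, 21), (r, r, b, 27), (r, r, v, 20), (r, r, v, 21), (r, r, v, 27), (x, v, v, 10), (x, v, v, 20), (x, v, v, 25), (x, v, v, 39), (x, z, v, 10), (x, z, v, 20), (x, z, v, 25), (x, z, v, 39), (y, c, c, 28), (y, v, c, 28)}
σ[E > 10 AND D ≠ v]: keep tuples satisfying E > 10 AND D ≠ v → {(r, d, q, 20), (r, d, q, 21), (r, d, q, 27), (r, r, b, 20), (r, r, b, 21), (r, r, b, 27), (y, c, c, 28), (y, v, c, 28)}
π[A, D, E]: project onto (A, D, E) (1 duplicate(s) eliminated) → {(r, b, 20), (r, b, 21), (r, b, 27), (r, q, 20), (r, q, 21), (r, q, 27), (y, c, 28)}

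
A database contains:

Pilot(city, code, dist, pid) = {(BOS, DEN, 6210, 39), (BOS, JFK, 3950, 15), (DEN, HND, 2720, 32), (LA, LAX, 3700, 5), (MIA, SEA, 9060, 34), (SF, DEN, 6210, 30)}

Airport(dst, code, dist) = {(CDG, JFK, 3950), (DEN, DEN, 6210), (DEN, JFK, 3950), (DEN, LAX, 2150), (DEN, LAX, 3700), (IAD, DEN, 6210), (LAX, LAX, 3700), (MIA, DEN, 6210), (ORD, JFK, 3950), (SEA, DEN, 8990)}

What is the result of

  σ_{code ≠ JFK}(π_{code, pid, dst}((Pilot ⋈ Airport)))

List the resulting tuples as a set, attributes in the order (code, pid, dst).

{(DEN, 30, DEN), (DEN, 30, IAD), (DEN, 30, MIA), (DEN, 39, DEN), (DEN, 39, IAD), (DEN, 39, MIA), (LAX, 5, DEN), (LAX, 5, LAX)}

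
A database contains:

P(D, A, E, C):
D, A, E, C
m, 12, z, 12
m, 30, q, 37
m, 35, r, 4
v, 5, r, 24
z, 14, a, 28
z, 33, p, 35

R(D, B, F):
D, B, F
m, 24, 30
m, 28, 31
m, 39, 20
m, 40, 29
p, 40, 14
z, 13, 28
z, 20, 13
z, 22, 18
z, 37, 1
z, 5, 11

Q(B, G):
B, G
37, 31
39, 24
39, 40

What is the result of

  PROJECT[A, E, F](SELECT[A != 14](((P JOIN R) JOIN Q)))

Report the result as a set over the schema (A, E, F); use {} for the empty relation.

P ⋈ R (natural join on D): {(m, 12, z, 12, 24, 30), (m, 12, z, 12, 28, 31), (m, 12, z, 12, 39, 20), (m, 12, z, 12, 40, 29), (m, 30, q, 37, 24, 30), (m, 30, q, 37, 28, 31), (m, 30, q, 37, 39, 20), (m, 30, q, 37, 40, 29), (m, 35, r, 4, 24, 30), (m, 35, r, 4, 28, 31), (m, 35, r, 4, 39, 20), (m, 35, r, 4, 40, 29), (z, 14, a, 28, 13, 28), (z, 14, a, 28, 20, 13), (z, 14, a, 28, 22, 18), (z, 14, a, 28, 37, 1), (z, 14, a, 28, 5, 11), (z, 33, p, 35, 13, 28), (z, 33, p, 35, 20, 13), (z, 33, p, 35, 22, 18), (z, 33, p, 35, 37, 1), (z, 33, p, 35, 5, 11)}
(P JOIN R) ⋈ Q (natural join on B): {(m, 12, z, 12, 39, 20, 24), (m, 12, z, 12, 39, 20, 40), (m, 30, q, 37, 39, 20, 24), (m, 30, q, 37, 39, 20, 40), (m, 35, r, 4, 39, 20, 24), (m, 35, r, 4, 39, 20, 40), (z, 14, a, 28, 37, 1, 31), (z, 33, p, 35, 37, 1, 31)}
Selection A != 14: {(m, 12, z, 12, 39, 20, 24), (m, 12, z, 12, 39, 20, 40), (m, 30, q, 37, 39, 20, 24), (m, 30, q, 37, 39, 20, 40), (m, 35, r, 4, 39, 20, 24), (m, 35, r, 4, 39, 20, 40), (z, 33, p, 35, 37, 1, 31)}
Projecting to A, E, F (3 duplicate(s) eliminated): {(12, z, 20), (30, q, 20), (33, p, 1), (35, r, 20)}

{(12, z, 20), (30, q, 20), (33, p, 1), (35, r, 20)}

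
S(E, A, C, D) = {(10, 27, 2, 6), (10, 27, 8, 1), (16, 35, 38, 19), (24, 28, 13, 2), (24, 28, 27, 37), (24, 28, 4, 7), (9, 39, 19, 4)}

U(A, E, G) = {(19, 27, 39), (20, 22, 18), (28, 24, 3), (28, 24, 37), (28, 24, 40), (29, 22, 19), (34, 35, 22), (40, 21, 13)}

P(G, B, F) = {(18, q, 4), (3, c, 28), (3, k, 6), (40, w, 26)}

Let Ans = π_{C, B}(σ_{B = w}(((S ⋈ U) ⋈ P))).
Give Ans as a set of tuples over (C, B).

Natural join on E, A: {(24, 28, 13, 2, 3), (24, 28, 13, 2, 37), (24, 28, 13, 2, 40), (24, 28, 27, 37, 3), (24, 28, 27, 37, 37), (24, 28, 27, 37, 40), (24, 28, 4, 7, 3), (24, 28, 4, 7, 37), (24, 28, 4, 7, 40)}
Natural join on G: {(24, 28, 13, 2, 3, c, 28), (24, 28, 13, 2, 3, k, 6), (24, 28, 13, 2, 40, w, 26), (24, 28, 27, 37, 3, c, 28), (24, 28, 27, 37, 3, k, 6), (24, 28, 27, 37, 40, w, 26), (24, 28, 4, 7, 3, c, 28), (24, 28, 4, 7, 3, k, 6), (24, 28, 4, 7, 40, w, 26)}
Apply σ_{B = w}; surviving tuples: {(24, 28, 13, 2, 40, w, 26), (24, 28, 27, 37, 40, w, 26), (24, 28, 4, 7, 40, w, 26)}
π_{C, B} gives {(13, w), (27, w), (4, w)}.

{(13, w), (27, w), (4, w)}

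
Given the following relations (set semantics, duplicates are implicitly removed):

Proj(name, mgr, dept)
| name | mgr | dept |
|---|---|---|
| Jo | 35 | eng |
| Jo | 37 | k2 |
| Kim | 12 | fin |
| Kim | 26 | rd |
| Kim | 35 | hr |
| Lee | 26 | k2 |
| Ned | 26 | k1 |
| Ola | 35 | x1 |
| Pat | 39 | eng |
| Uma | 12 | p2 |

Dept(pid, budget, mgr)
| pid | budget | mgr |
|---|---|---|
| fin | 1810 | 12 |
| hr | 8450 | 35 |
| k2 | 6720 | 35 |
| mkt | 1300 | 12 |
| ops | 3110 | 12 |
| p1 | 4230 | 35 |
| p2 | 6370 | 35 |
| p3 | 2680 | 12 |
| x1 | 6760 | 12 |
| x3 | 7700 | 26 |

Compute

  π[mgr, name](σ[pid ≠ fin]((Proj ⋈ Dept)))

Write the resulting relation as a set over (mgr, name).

{(12, Kim), (12, Uma), (26, Kim), (26, Lee), (26, Ned), (35, Jo), (35, Kim), (35, Ola)}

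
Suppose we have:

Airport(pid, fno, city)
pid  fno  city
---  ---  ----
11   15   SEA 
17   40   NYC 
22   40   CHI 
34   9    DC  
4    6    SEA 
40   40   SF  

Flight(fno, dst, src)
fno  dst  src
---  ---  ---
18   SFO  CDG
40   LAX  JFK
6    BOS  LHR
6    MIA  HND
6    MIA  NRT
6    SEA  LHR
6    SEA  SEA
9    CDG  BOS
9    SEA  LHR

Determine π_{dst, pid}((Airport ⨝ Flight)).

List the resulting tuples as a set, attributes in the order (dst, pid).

Natural join on fno: {(17, 40, NYC, LAX, JFK), (22, 40, CHI, LAX, JFK), (34, 9, DC, CDG, BOS), (34, 9, DC, SEA, LHR), (4, 6, SEA, BOS, LHR), (4, 6, SEA, MIA, HND), (4, 6, SEA, MIA, NRT), (4, 6, SEA, SEA, LHR), (4, 6, SEA, SEA, SEA), (40, 40, SF, LAX, JFK)}
Keep only column(s) dst, pid (2 duplicate(s) eliminated): {(BOS, 4), (CDG, 34), (LAX, 17), (LAX, 22), (LAX, 40), (MIA, 4), (SEA, 34), (SEA, 4)}

{(BOS, 4), (CDG, 34), (LAX, 17), (LAX, 22), (LAX, 40), (MIA, 4), (SEA, 34), (SEA, 4)}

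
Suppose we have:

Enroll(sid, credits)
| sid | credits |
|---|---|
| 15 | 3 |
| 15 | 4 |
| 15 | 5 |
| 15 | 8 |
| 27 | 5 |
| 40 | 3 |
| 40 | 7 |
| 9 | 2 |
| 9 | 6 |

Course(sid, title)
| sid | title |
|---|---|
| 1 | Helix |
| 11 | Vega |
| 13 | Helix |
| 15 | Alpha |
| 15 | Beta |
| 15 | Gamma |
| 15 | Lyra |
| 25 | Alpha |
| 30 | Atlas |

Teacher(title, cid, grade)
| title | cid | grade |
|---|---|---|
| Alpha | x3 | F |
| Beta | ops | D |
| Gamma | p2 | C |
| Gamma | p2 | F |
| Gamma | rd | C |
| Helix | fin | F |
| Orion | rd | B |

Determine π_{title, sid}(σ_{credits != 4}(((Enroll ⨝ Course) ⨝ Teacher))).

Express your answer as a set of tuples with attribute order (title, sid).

{(Alpha, 15), (Beta, 15), (Gamma, 15)}

Enroll ⋈ Course (natural join on sid): {(15, 3, Alpha), (15, 3, Beta), (15, 3, Gamma), (15, 3, Lyra), (15, 4, Alpha), (15, 4, Beta), (15, 4, Gamma), (15, 4, Lyra), (15, 5, Alpha), (15, 5, Beta), (15, 5, Gamma), (15, 5, Lyra), (15, 8, Alpha), (15, 8, Beta), (15, 8, Gamma), (15, 8, Lyra)}
(Enroll ⨝ Course) ⋈ Teacher (natural join on title): {(15, 3, Alpha, x3, F), (15, 3, Beta, ops, D), (15, 3, Gamma, p2, C), (15, 3, Gamma, p2, F), (15, 3, Gamma, rd, C), (15, 4, Alpha, x3, F), (15, 4, Beta, ops, D), (15, 4, Gamma, p2, C), (15, 4, Gamma, p2, F), (15, 4, Gamma, rd, C), (15, 5, Alpha, x3, F), (15, 5, Beta, ops, D), (15, 5, Gamma, p2, C), (15, 5, Gamma, p2, F), (15, 5, Gamma, rd, C), (15, 8, Alpha, x3, F), (15, 8, Beta, ops, D), (15, 8, Gamma, p2, C), (15, 8, Gamma, p2, F), (15, 8, Gamma, rd, C)}
Filtering on credits != 4 leaves {(15, 3, Alpha, x3, F), (15, 3, Beta, ops, D), (15, 3, Gamma, p2, C), (15, 3, Gamma, p2, F), (15, 3, Gamma, rd, C), (15, 5, Alpha, x3, F), (15, 5, Beta, ops, D), (15, 5, Gamma, p2, C), (15, 5, Gamma, p2, F), (15, 5, Gamma, rd, C), (15, 8, Alpha, x3, F), (15, 8, Beta, ops, D), (15, 8, Gamma, p2, C), (15, 8, Gamma, p2, F), (15, 8, Gamma, rd, C)}.
Projecting to title, sid (12 duplicate(s) eliminated): {(Alpha, 15), (Beta, 15), (Gamma, 15)}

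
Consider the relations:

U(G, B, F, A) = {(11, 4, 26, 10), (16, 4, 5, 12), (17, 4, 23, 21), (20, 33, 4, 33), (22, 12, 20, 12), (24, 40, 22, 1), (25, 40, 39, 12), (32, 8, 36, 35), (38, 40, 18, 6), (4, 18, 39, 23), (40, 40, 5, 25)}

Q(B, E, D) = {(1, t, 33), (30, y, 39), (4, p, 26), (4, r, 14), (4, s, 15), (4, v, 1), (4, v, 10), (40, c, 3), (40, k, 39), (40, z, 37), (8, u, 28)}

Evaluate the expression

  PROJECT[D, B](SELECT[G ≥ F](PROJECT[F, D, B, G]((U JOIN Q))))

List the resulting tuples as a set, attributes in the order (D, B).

U ⋈ Q (natural join on B): {(11, 4, 26, 10, p, 26), (11, 4, 26, 10, r, 14), (11, 4, 26, 10, s, 15), (11, 4, 26, 10, v, 1), (11, 4, 26, 10, v, 10), (16, 4, 5, 12, p, 26), (16, 4, 5, 12, r, 14), (16, 4, 5, 12, s, 15), (16, 4, 5, 12, v, 1), (16, 4, 5, 12, v, 10), (17, 4, 23, 21, p, 26), (17, 4, 23, 21, r, 14), (17, 4, 23, 21, s, 15), (17, 4, 23, 21, v, 1), (17, 4, 23, 21, v, 10), (24, 40, 22, 1, c, 3), (24, 40, 22, 1, k, 39), (24, 40, 22, 1, z, 37), (25, 40, 39, 12, c, 3), (25, 40, 39, 12, k, 39), (25, 40, 39, 12, z, 37), (32, 8, 36, 35, u, 28), (38, 40, 18, 6, c, 3), (38, 40, 18, 6, k, 39), (38, 40, 18, 6, z, 37), (40, 40, 5, 25, c, 3), (40, 40, 5, 25, k, 39), (40, 40, 5, 25, z, 37)}
π[F, D, B, G]: project onto (F, D, B, G) → {(18, 3, 40, 38), (18, 37, 40, 38), (18, 39, 40, 38), (22, 3, 40, 24), (22, 37, 40, 24), (22, 39, 40, 24), (23, 1, 4, 17), (23, 10, 4, 17), (23, 14, 4, 17), (23, 15, 4, 17), (23, 26, 4, 17), (26, 1, 4, 11), (26, 10, 4, 11), (26, 14, 4, 11), (26, 15, 4, 11), (26, 26, 4, 11), (36, 28, 8, 32), (39, 3, 40, 25), (39, 37, 40, 25), (39, 39, 40, 25), (5, 1, 4, 16), (5, 10, 4, 16), (5, 14, 4, 16), (5, 15, 4, 16), (5, 26, 4, 16), (5, 3, 40, 40), (5, 37, 40, 40), (5, 39, 40, 40)}
Filtering on G ≥ F leaves {(18, 3, 40, 38), (18, 37, 40, 38), (18, 39, 40, 38), (22, 3, 40, 24), (22, 37, 40, 24), (22, 39, 40, 24), (5, 1, 4, 16), (5, 10, 4, 16), (5, 14, 4, 16), (5, 15, 4, 16), (5, 26, 4, 16), (5, 3, 40, 40), (5, 37, 40, 40), (5, 39, 40, 40)}.
π[D, B]: project onto (D, B) (6 duplicate(s) eliminated) → {(1, 4), (10, 4), (14, 4), (15, 4), (26, 4), (3, 40), (37, 40), (39, 40)}

{(1, 4), (10, 4), (14, 4), (15, 4), (26, 4), (3, 40), (37, 40), (39, 40)}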